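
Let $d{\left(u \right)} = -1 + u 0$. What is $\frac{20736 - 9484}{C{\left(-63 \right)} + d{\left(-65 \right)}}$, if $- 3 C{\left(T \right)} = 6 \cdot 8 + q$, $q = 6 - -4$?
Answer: $- \frac{33756}{61} \approx -553.38$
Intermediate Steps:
$q = 10$ ($q = 6 + 4 = 10$)
$C{\left(T \right)} = - \frac{58}{3}$ ($C{\left(T \right)} = - \frac{6 \cdot 8 + 10}{3} = - \frac{48 + 10}{3} = \left(- \frac{1}{3}\right) 58 = - \frac{58}{3}$)
$d{\left(u \right)} = -1$ ($d{\left(u \right)} = -1 + 0 = -1$)
$\frac{20736 - 9484}{C{\left(-63 \right)} + d{\left(-65 \right)}} = \frac{20736 - 9484}{- \frac{58}{3} - 1} = \frac{11252}{- \frac{61}{3}} = 11252 \left(- \frac{3}{61}\right) = - \frac{33756}{61}$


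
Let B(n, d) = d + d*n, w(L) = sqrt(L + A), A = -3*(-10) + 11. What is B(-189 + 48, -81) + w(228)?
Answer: 11340 + sqrt(269) ≈ 11356.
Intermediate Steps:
A = 41 (A = 30 + 11 = 41)
w(L) = sqrt(41 + L) (w(L) = sqrt(L + 41) = sqrt(41 + L))
B(-189 + 48, -81) + w(228) = -81*(1 + (-189 + 48)) + sqrt(41 + 228) = -81*(1 - 141) + sqrt(269) = -81*(-140) + sqrt(269) = 11340 + sqrt(269)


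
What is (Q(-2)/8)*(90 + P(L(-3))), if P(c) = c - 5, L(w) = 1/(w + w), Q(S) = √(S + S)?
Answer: 509*I/24 ≈ 21.208*I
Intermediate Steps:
Q(S) = √2*√S (Q(S) = √(2*S) = √2*√S)
L(w) = 1/(2*w)
P(c) = -5 + c
(Q(-2)/8)*(90 + P(L(-3))) = ((√2*√(-2))/8)*(90 + (-5 + (½)/(-3))) = ((√2*(I*√2))*(⅛))*(90 + (-5 + (½)*(-⅓))) = ((2*I)*(⅛))*(90 + (-5 - ⅙)) = (I/4)*(90 - 31/6) = (I/4)*(509/6) = 509*I/24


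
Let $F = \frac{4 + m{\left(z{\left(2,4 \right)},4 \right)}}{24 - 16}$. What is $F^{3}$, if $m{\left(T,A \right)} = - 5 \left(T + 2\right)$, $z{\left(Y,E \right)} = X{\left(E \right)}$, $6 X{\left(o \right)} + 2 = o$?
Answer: $- \frac{12167}{13824} \approx -0.88014$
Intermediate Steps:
$X{\left(o \right)} = - \frac{1}{3} + \frac{o}{6}$
$z{\left(Y,E \right)} = - \frac{1}{3} + \frac{E}{6}$
$m{\left(T,A \right)} = -10 - 5 T$ ($m{\left(T,A \right)} = - 5 \left(2 + T\right) = -10 - 5 T$)
$F = - \frac{23}{24}$ ($F = \frac{4 - \left(10 + 5 \left(- \frac{1}{3} + \frac{1}{6} \cdot 4\right)\right)}{24 - 16} = \frac{4 - \left(10 + 5 \left(- \frac{1}{3} + \frac{2}{3}\right)\right)}{8} = \left(4 - \frac{35}{3}\right) \frac{1}{8} = \left(- \frac{23}{3}\right) \frac{1}{8} = - \frac{23}{24} \approx -0.95833$)
$F^{3} = \left(- \frac{23}{24}\right)^{3} = - \frac{12167}{13824}$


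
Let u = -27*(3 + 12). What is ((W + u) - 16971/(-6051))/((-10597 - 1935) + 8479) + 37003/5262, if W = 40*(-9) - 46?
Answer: 103691201921/14338776354 ≈ 7.2315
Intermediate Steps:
u = -405 (u = -27*15 = -405)
W = -406 (W = -360 - 46 = -406)
((W + u) - 16971/(-6051))/((-10597 - 1935) + 8479) + 37003/5262 = ((-406 - 405) - 16971/(-6051))/((-10597 - 1935) + 8479) + 37003/5262 = (-811 - 16971*(-1/6051))/(-12532 + 8479) + 37003*(1/5262) = (-811 + 5657/2017)/(-4053) + 37003/5262 = -1630130/2017*(-1/4053) + 37003/5262 = 1630130/8174901 + 37003/5262 = 103691201921/14338776354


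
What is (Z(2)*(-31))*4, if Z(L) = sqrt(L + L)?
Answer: -248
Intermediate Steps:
Z(L) = sqrt(2)*sqrt(L) (Z(L) = sqrt(2*L) = sqrt(2)*sqrt(L))
(Z(2)*(-31))*4 = ((sqrt(2)*sqrt(2))*(-31))*4 = (2*(-31))*4 = -62*4 = -248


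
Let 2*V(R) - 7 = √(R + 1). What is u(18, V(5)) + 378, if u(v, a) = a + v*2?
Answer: 835/2 + √6/2 ≈ 418.72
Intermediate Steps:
V(R) = 7/2 + √(1 + R)/2 (V(R) = 7/2 + √(R + 1)/2 = 7/2 + √(1 + R)/2)
u(v, a) = a + 2*v
u(18, V(5)) + 378 = ((7/2 + √(1 + 5)/2) + 2*18) + 378 = ((7/2 + √6/2) + 36) + 378 = (79/2 + √6/2) + 378 = 835/2 + √6/2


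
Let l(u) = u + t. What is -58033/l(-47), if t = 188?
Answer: -58033/141 ≈ -411.58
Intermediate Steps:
l(u) = 188 + u (l(u) = u + 188 = 188 + u)
-58033/l(-47) = -58033/(188 - 47) = -58033/141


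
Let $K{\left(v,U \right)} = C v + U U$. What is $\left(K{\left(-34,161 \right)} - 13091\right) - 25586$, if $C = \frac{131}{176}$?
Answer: $- \frac{1124755}{88} \approx -12781.0$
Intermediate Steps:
$C = \frac{131}{176}$ ($C = 131 \cdot \frac{1}{176} = \frac{131}{176} \approx 0.74432$)
$K{\left(v,U \right)} = U^{2} + \frac{131 v}{176}$ ($K{\left(v,U \right)} = \frac{131 v}{176} + U U = \frac{131 v}{176} + U^{2} = U^{2} + \frac{131 v}{176}$)
$\left(K{\left(-34,161 \right)} - 13091\right) - 25586 = \left(\left(161^{2} + \frac{131}{176} \left(-34\right)\right) - 13091\right) - 25586 = \left(\left(25921 - \frac{2227}{88}\right) - 13091\right) - 25586 = \left(\frac{2278821}{88} - 13091\right) - 25586 = \frac{1126813}{88} - 25586 = - \frac{1124755}{88}$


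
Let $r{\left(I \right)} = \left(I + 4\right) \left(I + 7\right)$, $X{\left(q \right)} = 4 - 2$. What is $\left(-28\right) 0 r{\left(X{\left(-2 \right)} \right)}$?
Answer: $0$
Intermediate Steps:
$X{\left(q \right)} = 2$ ($X{\left(q \right)} = 4 - 2 = 2$)
$r{\left(I \right)} = \left(4 + I\right) \left(7 + I\right)$
$\left(-28\right) 0 r{\left(X{\left(-2 \right)} \right)} = \left(-28\right) 0 \left(28 + 2^{2} + 11 \cdot 2\right) = 0 \left(28 + 4 + 22\right) = 0 \cdot 54 = 0$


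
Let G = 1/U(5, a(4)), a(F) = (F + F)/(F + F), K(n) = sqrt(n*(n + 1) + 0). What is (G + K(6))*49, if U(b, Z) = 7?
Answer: 7 + 49*sqrt(42) ≈ 324.56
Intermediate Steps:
K(n) = sqrt(n*(1 + n)) (K(n) = sqrt(n*(1 + n) + 0) = sqrt(n*(1 + n)))
a(F) = 1 (a(F) = (2*F)/((2*F)) = (2*F)*(1/(2*F)) = 1)
G = 1/7 ≈ 0.14286
(G + K(6))*49 = (1/7 + sqrt(6*(1 + 6)))*49 = (1/7 + sqrt(6*7))*49 = (1/7 + sqrt(42))*49 = 7 + 49*sqrt(42)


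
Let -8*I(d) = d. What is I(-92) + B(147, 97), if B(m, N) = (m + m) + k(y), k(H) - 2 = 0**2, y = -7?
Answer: 615/2 ≈ 307.50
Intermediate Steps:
k(H) = 2 (k(H) = 2 + 0**2 = 2 + 0 = 2)
B(m, N) = 2 + 2*m (B(m, N) = (m + m) + 2 = 2*m + 2 = 2 + 2*m)
I(d) = -d/8
I(-92) + B(147, 97) = -1/8*(-92) + (2 + 2*147) = 23/2 + (2 + 294) = 23/2 + 296 = 615/2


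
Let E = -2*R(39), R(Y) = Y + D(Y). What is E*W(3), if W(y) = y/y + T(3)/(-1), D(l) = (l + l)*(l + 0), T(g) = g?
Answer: 12324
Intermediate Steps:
D(l) = 2*l**2 (D(l) = (2*l)*l = 2*l**2)
R(Y) = Y + 2*Y**2
W(y) = -2 (W(y) = y/y + 3/(-1) = 1 + 3*(-1) = 1 - 3 = -2)
E = -6162 (E = -78*(1 + 2*39) = -78*(1 + 78) = -78*79 = -2*3081 = -6162)
E*W(3) = -6162*(-2) = 12324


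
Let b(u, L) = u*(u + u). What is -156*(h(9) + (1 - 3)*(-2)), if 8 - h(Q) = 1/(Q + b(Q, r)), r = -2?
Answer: -106652/57 ≈ -1871.1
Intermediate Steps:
b(u, L) = 2*u² (b(u, L) = u*(2*u) = 2*u²)
h(Q) = 8 - 1/(Q + 2*Q²)
-156*(h(9) + (1 - 3)*(-2)) = -156*((-1 + 8*9 + 16*9²)/(9*(1 + 2*9)) + (1 - 3)*(-2)) = -156*((-1 + 72 + 16*81)/(9*(1 + 18)) - 2*(-2)) = -156*((⅑)*(-1 + 72 + 1296)/19 + 4) = -156*((⅑)*(1/19)*1367 + 4) = -156*(1367/171 + 4) = -156*2051/171 = -106652/57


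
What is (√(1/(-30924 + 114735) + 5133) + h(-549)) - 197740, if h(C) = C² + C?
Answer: 103112 + 2*√9013912105926/83811 ≈ 1.0318e+5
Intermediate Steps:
h(C) = C + C²
(√(1/(-30924 + 114735) + 5133) + h(-549)) - 197740 = (√(1/(-30924 + 114735) + 5133) - 549*(1 - 549)) - 197740 = (√(1/83811 + 5133) - 549*(-548)) - 197740 = (√(1/83811 + 5133) + 300852) - 197740 = (√(430201864/83811) + 300852) - 197740 = (2*√9013912105926/83811 + 300852) - 197740 = (300852 + 2*√9013912105926/83811) - 197740 = 103112 + 2*√9013912105926/83811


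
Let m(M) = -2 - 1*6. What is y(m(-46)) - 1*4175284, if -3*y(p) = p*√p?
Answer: -4175284 + 16*I*√2/3 ≈ -4.1753e+6 + 7.5425*I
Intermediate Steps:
m(M) = -8 (m(M) = -2 - 6 = -8)
y(p) = -p^(3/2)/3 (y(p) = -p*√p/3 = -p^(3/2)/3)
y(m(-46)) - 1*4175284 = -(-16)*I*√2/3 - 1*4175284 = -(-16)*I*√2/3 - 4175284 = 16*I*√2/3 - 4175284 = -4175284 + 16*I*√2/3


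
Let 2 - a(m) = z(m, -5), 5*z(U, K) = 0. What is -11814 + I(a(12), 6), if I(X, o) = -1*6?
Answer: -11820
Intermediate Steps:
z(U, K) = 0 (z(U, K) = (1/5)*0 = 0)
a(m) = 2 (a(m) = 2 - 1*0 = 2 + 0 = 2)
I(X, o) = -6
-11814 + I(a(12), 6) = -11814 - 6 = -11820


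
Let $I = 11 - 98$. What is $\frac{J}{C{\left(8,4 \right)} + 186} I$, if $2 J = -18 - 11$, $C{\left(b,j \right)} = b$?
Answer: $\frac{2523}{388} \approx 6.5026$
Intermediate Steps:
$J = - \frac{29}{2}$ ($J = \frac{-18 - 11}{2} = \frac{1}{2} \left(-29\right) = - \frac{29}{2} \approx -14.5$)
$I = -87$ ($I = 11 - 98 = -87$)
$\frac{J}{C{\left(8,4 \right)} + 186} I = - \frac{29}{2 \left(8 + 186\right)} \left(-87\right) = - \frac{29}{2 \cdot 194} \left(-87\right) = \left(- \frac{29}{2}\right) \frac{1}{194} \left(-87\right) = \left(- \frac{29}{388}\right) \left(-87\right) = \frac{2523}{388}$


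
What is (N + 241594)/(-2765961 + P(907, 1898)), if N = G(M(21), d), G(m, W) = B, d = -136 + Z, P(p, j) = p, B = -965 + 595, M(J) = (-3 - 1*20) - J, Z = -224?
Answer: -120612/1382527 ≈ -0.087240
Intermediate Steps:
M(J) = -23 - J (M(J) = (-3 - 20) - J = -23 - J)
B = -370
d = -360 (d = -136 - 224 = -360)
G(m, W) = -370
N = -370
(N + 241594)/(-2765961 + P(907, 1898)) = (-370 + 241594)/(-2765961 + 907) = 241224/(-2765054) = 241224*(-1/2765054) = -120612/1382527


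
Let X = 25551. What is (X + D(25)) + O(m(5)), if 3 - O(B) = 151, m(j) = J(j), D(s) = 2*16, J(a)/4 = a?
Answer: 25435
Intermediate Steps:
J(a) = 4*a
D(s) = 32
m(j) = 4*j
O(B) = -148 (O(B) = 3 - 1*151 = 3 - 151 = -148)
(X + D(25)) + O(m(5)) = (25551 + 32) - 148 = 25583 - 148 = 25435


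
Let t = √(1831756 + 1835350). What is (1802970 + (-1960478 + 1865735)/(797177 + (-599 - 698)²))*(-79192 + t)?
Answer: -3105339558604956/21749 + 1490086160559*√3667106/826462 ≈ -1.3933e+11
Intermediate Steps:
t = √3667106 ≈ 1915.0
(1802970 + (-1960478 + 1865735)/(797177 + (-599 - 698)²))*(-79192 + t) = (1802970 + (-1960478 + 1865735)/(797177 + (-599 - 698)²))*(-79192 + √3667106) = (1802970 - 94743/(797177 + (-1297)²))*(-79192 + √3667106) = (1802970 - 94743/(797177 + 1682209))*(-79192 + √3667106) = (1802970 - 94743/2479386)*(-79192 + √3667106) = (1802970 - 94743*1/2479386)*(-79192 + √3667106) = (1802970 - 31581/826462)*(-79192 + √3667106) = 1490086160559*(-79192 + √3667106)/826462 = -3105339558604956/21749 + 1490086160559*√3667106/826462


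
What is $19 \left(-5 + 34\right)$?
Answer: $551$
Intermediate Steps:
$19 \left(-5 + 34\right) = 19 \cdot 29 = 551$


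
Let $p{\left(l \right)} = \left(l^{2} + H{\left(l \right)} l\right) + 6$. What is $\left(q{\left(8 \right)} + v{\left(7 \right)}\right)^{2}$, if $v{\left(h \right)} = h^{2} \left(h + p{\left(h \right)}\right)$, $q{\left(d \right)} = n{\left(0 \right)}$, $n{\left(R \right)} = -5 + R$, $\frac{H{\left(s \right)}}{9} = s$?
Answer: $607228164$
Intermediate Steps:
$H{\left(s \right)} = 9 s$
$q{\left(d \right)} = -5$ ($q{\left(d \right)} = -5 + 0 = -5$)
$p{\left(l \right)} = 6 + 10 l^{2}$ ($p{\left(l \right)} = \left(l^{2} + 9 l l\right) + 6 = \left(l^{2} + 9 l^{2}\right) + 6 = 10 l^{2} + 6 = 6 + 10 l^{2}$)
$v{\left(h \right)} = h^{2} \left(6 + h + 10 h^{2}\right)$ ($v{\left(h \right)} = h^{2} \left(h + \left(6 + 10 h^{2}\right)\right) = h^{2} \left(6 + h + 10 h^{2}\right)$)
$\left(q{\left(8 \right)} + v{\left(7 \right)}\right)^{2} = \left(-5 + 7^{2} \left(6 + 7 + 10 \cdot 7^{2}\right)\right)^{2} = \left(-5 + 49 \left(6 + 7 + 10 \cdot 49\right)\right)^{2} = \left(-5 + 49 \left(6 + 7 + 490\right)\right)^{2} = \left(-5 + 49 \cdot 503\right)^{2} = \left(-5 + 24647\right)^{2} = 24642^{2} = 607228164$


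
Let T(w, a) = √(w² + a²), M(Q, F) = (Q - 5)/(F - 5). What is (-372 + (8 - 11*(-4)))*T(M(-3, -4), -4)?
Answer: -1280*√85/9 ≈ -1311.2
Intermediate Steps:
M(Q, F) = (-5 + Q)/(-5 + F)
T(w, a) = √(a² + w²)
(-372 + (8 - 11*(-4)))*T(M(-3, -4), -4) = (-372 + (8 - 11*(-4)))*√((-4)² + ((-5 - 3)/(-5 - 4))²) = (-372 + (8 + 44))*√(16 + (-8/(-9))²) = (-372 + 52)*√(16 + (-⅑*(-8))²) = -320*√(16 + (8/9)²) = -320*√(16 + 64/81) = -1280*√85/9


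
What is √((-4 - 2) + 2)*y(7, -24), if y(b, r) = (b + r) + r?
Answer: -82*I ≈ -82.0*I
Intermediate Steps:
y(b, r) = b + 2*r
√((-4 - 2) + 2)*y(7, -24) = √((-4 - 2) + 2)*(7 + 2*(-24)) = √(-6 + 2)*(7 - 48) = √(-4)*(-41) = (2*I)*(-41) = -82*I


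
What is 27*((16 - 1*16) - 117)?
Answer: -3159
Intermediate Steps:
27*((16 - 1*16) - 117) = 27*((16 - 16) - 117) = 27*(0 - 117) = 27*(-117) = -3159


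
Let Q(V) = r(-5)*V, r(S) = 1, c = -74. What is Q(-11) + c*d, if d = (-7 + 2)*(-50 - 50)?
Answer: -37011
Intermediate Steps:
d = 500 (d = -5*(-100) = 500)
Q(V) = V (Q(V) = 1*V = V)
Q(-11) + c*d = -11 - 74*500 = -11 - 37000 = -37011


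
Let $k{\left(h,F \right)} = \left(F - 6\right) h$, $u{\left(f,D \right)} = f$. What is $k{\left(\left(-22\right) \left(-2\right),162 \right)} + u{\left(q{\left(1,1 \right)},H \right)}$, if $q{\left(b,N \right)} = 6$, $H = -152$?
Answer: $6870$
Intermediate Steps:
$k{\left(h,F \right)} = h \left(-6 + F\right)$ ($k{\left(h,F \right)} = \left(-6 + F\right) h = h \left(-6 + F\right)$)
$k{\left(\left(-22\right) \left(-2\right),162 \right)} + u{\left(q{\left(1,1 \right)},H \right)} = \left(-22\right) \left(-2\right) \left(-6 + 162\right) + 6 = 44 \cdot 156 + 6 = 6864 + 6 = 6870$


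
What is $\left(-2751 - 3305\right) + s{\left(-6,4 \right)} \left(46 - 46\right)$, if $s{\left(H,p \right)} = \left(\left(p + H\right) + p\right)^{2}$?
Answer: $-6056$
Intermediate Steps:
$s{\left(H,p \right)} = \left(H + 2 p\right)^{2}$ ($s{\left(H,p \right)} = \left(\left(H + p\right) + p\right)^{2} = \left(H + 2 p\right)^{2}$)
$\left(-2751 - 3305\right) + s{\left(-6,4 \right)} \left(46 - 46\right) = \left(-2751 - 3305\right) + \left(-6 + 2 \cdot 4\right)^{2} \left(46 - 46\right) = -6056 + \left(-6 + 8\right)^{2} \cdot 0 = -6056 + 2^{2} \cdot 0 = -6056 + 4 \cdot 0 = -6056 + 0 = -6056$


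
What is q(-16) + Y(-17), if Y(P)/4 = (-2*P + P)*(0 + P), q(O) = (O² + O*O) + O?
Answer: -660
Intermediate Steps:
q(O) = O + 2*O² (q(O) = (O² + O²) + O = 2*O² + O = O + 2*O²)
Y(P) = -4*P² (Y(P) = 4*((-2*P + P)*(0 + P)) = 4*((-P)*P) = 4*(-P²) = -4*P²)
q(-16) + Y(-17) = -16*(1 + 2*(-16)) - 4*(-17)² = -16*(1 - 32) - 4*289 = -16*(-31) - 1156 = 496 - 1156 = -660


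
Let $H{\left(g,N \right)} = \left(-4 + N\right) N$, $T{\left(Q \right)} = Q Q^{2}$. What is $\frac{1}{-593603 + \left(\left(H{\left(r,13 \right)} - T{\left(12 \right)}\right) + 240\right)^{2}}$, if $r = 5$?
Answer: $\frac{1}{1286038} \approx 7.7758 \cdot 10^{-7}$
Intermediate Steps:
$T{\left(Q \right)} = Q^{3}$
$H{\left(g,N \right)} = N \left(-4 + N\right)$
$\frac{1}{-593603 + \left(\left(H{\left(r,13 \right)} - T{\left(12 \right)}\right) + 240\right)^{2}} = \frac{1}{-593603 + \left(\left(13 \left(-4 + 13\right) - 12^{3}\right) + 240\right)^{2}} = \frac{1}{-593603 + \left(\left(13 \cdot 9 - 1728\right) + 240\right)^{2}} = \frac{1}{-593603 + \left(\left(117 - 1728\right) + 240\right)^{2}} = \frac{1}{-593603 + \left(-1611 + 240\right)^{2}} = \frac{1}{-593603 + \left(-1371\right)^{2}} = \frac{1}{-593603 + 1879641} = \frac{1}{1286038}$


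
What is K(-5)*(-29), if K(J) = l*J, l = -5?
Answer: -725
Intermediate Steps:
K(J) = -5*J
K(-5)*(-29) = -5*(-5)*(-29) = 25*(-29) = -725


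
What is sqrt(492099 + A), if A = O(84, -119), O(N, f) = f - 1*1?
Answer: sqrt(491979) ≈ 701.41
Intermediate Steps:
O(N, f) = -1 + f (O(N, f) = f - 1 = -1 + f)
A = -120 (A = -1 - 119 = -120)
sqrt(492099 + A) = sqrt(492099 - 120) = sqrt(491979)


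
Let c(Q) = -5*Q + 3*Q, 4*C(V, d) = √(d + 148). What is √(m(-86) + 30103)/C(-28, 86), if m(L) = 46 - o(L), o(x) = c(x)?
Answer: 2*√779402/39 ≈ 45.274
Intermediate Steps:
C(V, d) = √(148 + d)/4 (C(V, d) = √(d + 148)/4 = √(148 + d)/4)
c(Q) = -2*Q
o(x) = -2*x
m(L) = 46 + 2*L (m(L) = 46 - (-2)*L = 46 + 2*L)
√(m(-86) + 30103)/C(-28, 86) = √((46 + 2*(-86)) + 30103)/((√(148 + 86)/4)) = √((46 - 172) + 30103)/((√234/4)) = √(-126 + 30103)/(((3*√26)/4)) = √29977/((3*√26/4)) = √29977*(2*√26/39) = 2*√779402/39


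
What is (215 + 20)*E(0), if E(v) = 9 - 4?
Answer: 1175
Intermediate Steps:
E(v) = 5
(215 + 20)*E(0) = (215 + 20)*5 = 235*5 = 1175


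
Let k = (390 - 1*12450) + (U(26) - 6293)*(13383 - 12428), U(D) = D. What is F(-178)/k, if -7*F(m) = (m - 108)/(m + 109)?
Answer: 286/2896572735 ≈ 9.8737e-8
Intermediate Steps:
F(m) = -(-108 + m)/(7*(109 + m)) (F(m) = -(m - 108)/(7*(m + 109)) = -(-108 + m)/(7*(109 + m)))
k = -5997045 (k = (390 - 1*12450) + (26 - 6293)*(13383 - 12428) = (390 - 12450) - 6267*955 = -12060 - 5984985 = -5997045)
F(-178)/k = ((108 - 1*(-178))/(7*(109 - 178)))/(-5997045) = ((⅐)*(108 + 178)/(-69))*(-1/5997045) = ((⅐)*(-1/69)*286)*(-1/5997045) = -286/483*(-1/5997045) = 286/2896572735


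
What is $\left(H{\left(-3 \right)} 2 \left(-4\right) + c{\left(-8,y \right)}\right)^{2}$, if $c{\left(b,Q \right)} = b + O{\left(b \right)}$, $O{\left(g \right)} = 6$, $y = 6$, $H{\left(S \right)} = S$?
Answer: $484$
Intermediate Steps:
$c{\left(b,Q \right)} = 6 + b$ ($c{\left(b,Q \right)} = b + 6 = 6 + b$)
$\left(H{\left(-3 \right)} 2 \left(-4\right) + c{\left(-8,y \right)}\right)^{2} = \left(\left(-3\right) 2 \left(-4\right) + \left(6 - 8\right)\right)^{2} = \left(\left(-6\right) \left(-4\right) - 2\right)^{2} = \left(24 - 2\right)^{2} = 22^{2} = 484$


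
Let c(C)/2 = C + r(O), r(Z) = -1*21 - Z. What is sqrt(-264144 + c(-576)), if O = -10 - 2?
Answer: I*sqrt(265314) ≈ 515.09*I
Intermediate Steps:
O = -12
r(Z) = -21 - Z
c(C) = -18 + 2*C (c(C) = 2*(C + (-21 - 1*(-12))) = 2*(C + (-21 + 12)) = 2*(C - 9) = 2*(-9 + C) = -18 + 2*C)
sqrt(-264144 + c(-576)) = sqrt(-264144 + (-18 + 2*(-576))) = sqrt(-264144 + (-18 - 1152)) = sqrt(-264144 - 1170) = sqrt(-265314) = I*sqrt(265314)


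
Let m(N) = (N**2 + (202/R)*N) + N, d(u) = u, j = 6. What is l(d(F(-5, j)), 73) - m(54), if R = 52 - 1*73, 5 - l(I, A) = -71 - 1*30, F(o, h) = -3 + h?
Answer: -16412/7 ≈ -2344.6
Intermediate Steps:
l(I, A) = 106 (l(I, A) = 5 - (-71 - 1*30) = 5 - (-71 - 30) = 5 - 1*(-101) = 5 + 101 = 106)
R = -21 (R = 52 - 73 = -21)
m(N) = N**2 - 181*N/21 (m(N) = (N**2 + (202/(-21))*N) + N = (N**2 + (202*(-1/21))*N) + N = (N**2 - 202*N/21) + N = N**2 - 181*N/21)
l(d(F(-5, j)), 73) - m(54) = 106 - 54*(-181 + 21*54)/21 = 106 - 54*(-181 + 1134)/21 = 106 - 54*953/21 = 106 - 1*17154/7 = 106 - 17154/7 = -16412/7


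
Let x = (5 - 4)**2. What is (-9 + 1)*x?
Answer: -8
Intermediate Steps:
x = 1 (x = 1**2 = 1)
(-9 + 1)*x = (-9 + 1)*1 = -8*1 = -8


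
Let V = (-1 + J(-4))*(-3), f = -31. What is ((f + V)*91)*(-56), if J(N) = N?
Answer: 81536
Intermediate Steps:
V = 15 (V = (-1 - 4)*(-3) = -5*(-3) = 15)
((f + V)*91)*(-56) = ((-31 + 15)*91)*(-56) = -16*91*(-56) = -1456*(-56) = 81536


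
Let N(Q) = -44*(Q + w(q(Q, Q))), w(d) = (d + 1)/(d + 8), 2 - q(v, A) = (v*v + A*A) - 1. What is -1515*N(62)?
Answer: 10746880760/2559 ≈ 4.1996e+6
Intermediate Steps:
q(v, A) = 3 - A² - v² (q(v, A) = 2 - ((v*v + A*A) - 1) = 2 - ((v² + A²) - 1) = 2 - ((A² + v²) - 1) = 2 - (-1 + A² + v²) = 2 + (1 - A² - v²) = 3 - A² - v²)
w(d) = (1 + d)/(8 + d)
N(Q) = -44*Q - 44*(4 - 2*Q²)/(11 - 2*Q²) (N(Q) = -44*(Q + (1 + (3 - Q² - Q²))/(8 + (3 - Q² - Q²))) = -44*(Q + (1 + (3 - 2*Q²))/(8 + (3 - 2*Q²))) = -44*(Q + (4 - 2*Q²)/(11 - 2*Q²)) = -44*Q - 44*(4 - 2*Q²)/(11 - 2*Q²))
-1515*N(62) = -66660*(4 - 2*62² - 2*62³ + 11*62)/(-11 + 2*62²) = -66660*(4 - 2*3844 - 2*238328 + 682)/(-11 + 2*3844) = -66660*(4 - 7688 - 476656 + 682)/(-11 + 7688) = -66660*(-483658)/7677 = -1515*(-21280952/7677) = 10746880760/2559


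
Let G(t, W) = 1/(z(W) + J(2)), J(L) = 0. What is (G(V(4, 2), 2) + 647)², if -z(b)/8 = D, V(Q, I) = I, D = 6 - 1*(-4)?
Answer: 2678994081/6400 ≈ 4.1859e+5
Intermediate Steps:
D = 10 (D = 6 + 4 = 10)
z(b) = -80 (z(b) = -8*10 = -80)
G(t, W) = -1/80 (G(t, W) = 1/(-80 + 0) = 1/(-80) = -1/80)
(G(V(4, 2), 2) + 647)² = (-1/80 + 647)² = (51759/80)² = 2678994081/6400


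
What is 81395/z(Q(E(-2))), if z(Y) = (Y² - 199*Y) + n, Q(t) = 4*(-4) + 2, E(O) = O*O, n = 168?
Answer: 16279/630 ≈ 25.840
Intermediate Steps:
E(O) = O²
Q(t) = -14 (Q(t) = -16 + 2 = -14)
z(Y) = 168 + Y² - 199*Y (z(Y) = (Y² - 199*Y) + 168 = 168 + Y² - 199*Y)
81395/z(Q(E(-2))) = 81395/(168 + (-14)² - 199*(-14)) = 81395/(168 + 196 + 2786) = 81395/3150 = 81395*(1/3150) = 16279/630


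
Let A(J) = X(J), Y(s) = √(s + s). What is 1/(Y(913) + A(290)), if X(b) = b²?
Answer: 42050/3536404087 - √1826/7072808174 ≈ 1.1885e-5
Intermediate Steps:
Y(s) = √2*√s (Y(s) = √(2*s) = √2*√s)
A(J) = J²
1/(Y(913) + A(290)) = 1/(√2*√913 + 290²) = 1/(√1826 + 84100) = 1/(84100 + √1826)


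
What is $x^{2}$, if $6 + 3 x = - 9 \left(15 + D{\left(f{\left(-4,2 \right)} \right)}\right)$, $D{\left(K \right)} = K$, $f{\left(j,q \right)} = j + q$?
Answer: $1681$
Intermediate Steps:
$x = -41$ ($x = -2 + \frac{\left(-9\right) \left(15 + \left(-4 + 2\right)\right)}{3} = -2 + \frac{\left(-9\right) \left(15 - 2\right)}{3} = -2 + \frac{\left(-9\right) 13}{3} = -2 + \frac{1}{3} \left(-117\right) = -2 - 39 = -41$)
$x^{2} = \left(-41\right)^{2} = 1681$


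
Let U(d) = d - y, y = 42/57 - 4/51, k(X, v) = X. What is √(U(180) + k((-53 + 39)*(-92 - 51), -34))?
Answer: 2*√512048670/969 ≈ 46.705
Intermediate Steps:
y = 638/969 (y = 42*(1/57) - 4*1/51 = 14/19 - 4/51 = 638/969 ≈ 0.65841)
U(d) = -638/969 + d (U(d) = d - 1*638/969 = d - 638/969 = -638/969 + d)
√(U(180) + k((-53 + 39)*(-92 - 51), -34)) = √((-638/969 + 180) + (-53 + 39)*(-92 - 51)) = √(173782/969 - 14*(-143)) = √(173782/969 + 2002) = √(2113720/969) = 2*√512048670/969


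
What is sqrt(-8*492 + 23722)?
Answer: sqrt(19786) ≈ 140.66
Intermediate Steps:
sqrt(-8*492 + 23722) = sqrt(-3936 + 23722) = sqrt(19786)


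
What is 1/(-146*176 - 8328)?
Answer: -1/34024 ≈ -2.9391e-5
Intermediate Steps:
1/(-146*176 - 8328) = 1/(-25696 - 8328) = 1/(-34024) = -1/34024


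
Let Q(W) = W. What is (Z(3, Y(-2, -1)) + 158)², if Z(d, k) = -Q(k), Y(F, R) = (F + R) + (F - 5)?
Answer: 28224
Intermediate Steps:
Y(F, R) = -5 + R + 2*F (Y(F, R) = (F + R) + (-5 + F) = -5 + R + 2*F)
Z(d, k) = -k
(Z(3, Y(-2, -1)) + 158)² = (-(-5 - 1 + 2*(-2)) + 158)² = (-(-5 - 1 - 4) + 158)² = (-1*(-10) + 158)² = (10 + 158)² = 168² = 28224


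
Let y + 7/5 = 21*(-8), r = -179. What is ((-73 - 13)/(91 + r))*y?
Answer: -3311/20 ≈ -165.55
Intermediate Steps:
y = -847/5 (y = -7/5 + 21*(-8) = -7/5 - 168 = -847/5 ≈ -169.40)
((-73 - 13)/(91 + r))*y = ((-73 - 13)/(91 - 179))*(-847/5) = -86/(-88)*(-847/5) = -86*(-1/88)*(-847/5) = (43/44)*(-847/5) = -3311/20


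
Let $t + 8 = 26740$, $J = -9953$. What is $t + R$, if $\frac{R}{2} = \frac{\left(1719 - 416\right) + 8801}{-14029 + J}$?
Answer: $\frac{106844436}{3997} \approx 26731.0$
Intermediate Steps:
$t = 26732$ ($t = -8 + 26740 = 26732$)
$R = - \frac{3368}{3997}$ ($R = 2 \frac{\left(1719 - 416\right) + 8801}{-14029 - 9953} = 2 \frac{1303 + 8801}{-23982} = 2 \cdot 10104 \left(- \frac{1}{23982}\right) = 2 \left(- \frac{1684}{3997}\right) = - \frac{3368}{3997} \approx -0.84263$)
$t + R = 26732 - \frac{3368}{3997} = \frac{106844436}{3997}$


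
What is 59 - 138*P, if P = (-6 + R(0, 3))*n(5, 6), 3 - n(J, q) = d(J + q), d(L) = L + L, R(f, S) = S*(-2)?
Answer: -31405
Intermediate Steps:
R(f, S) = -2*S
d(L) = 2*L
n(J, q) = 3 - 2*J - 2*q (n(J, q) = 3 - 2*(J + q) = 3 - (2*J + 2*q) = 3 + (-2*J - 2*q) = 3 - 2*J - 2*q)
P = 228 (P = (-6 - 2*3)*(3 - 2*5 - 2*6) = (-6 - 6)*(3 - 10 - 12) = -12*(-19) = 228)
59 - 138*P = 59 - 138*228 = 59 - 31464 = -31405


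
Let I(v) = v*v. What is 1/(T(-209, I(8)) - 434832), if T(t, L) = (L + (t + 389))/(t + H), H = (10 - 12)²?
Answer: -205/89140804 ≈ -2.2997e-6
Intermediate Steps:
H = 4 (H = (-2)² = 4)
I(v) = v²
T(t, L) = (389 + L + t)/(4 + t) (T(t, L) = (L + (t + 389))/(t + 4) = (L + (389 + t))/(4 + t) = (389 + L + t)/(4 + t))
1/(T(-209, I(8)) - 434832) = 1/((389 + 8² - 209)/(4 - 209) - 434832) = 1/((389 + 64 - 209)/(-205) - 434832) = 1/(-1/205*244 - 434832) = 1/(-244/205 - 434832) = 1/(-89140804/205) = -205/89140804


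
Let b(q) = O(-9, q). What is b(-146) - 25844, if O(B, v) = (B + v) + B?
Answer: -26008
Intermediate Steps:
O(B, v) = v + 2*B
b(q) = -18 + q (b(q) = q + 2*(-9) = q - 18 = -18 + q)
b(-146) - 25844 = (-18 - 146) - 25844 = -164 - 25844 = -26008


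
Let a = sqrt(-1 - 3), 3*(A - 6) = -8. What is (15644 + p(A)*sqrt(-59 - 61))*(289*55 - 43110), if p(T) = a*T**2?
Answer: -425751460 + 10886000*sqrt(30)/9 ≈ -4.1913e+8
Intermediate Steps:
A = 10/3 (A = 6 + (1/3)*(-8) = 6 - 8/3 = 10/3 ≈ 3.3333)
a = 2*I (a = sqrt(-4) = 2*I ≈ 2.0*I)
p(T) = 2*I*T**2 (p(T) = (2*I)*T**2 = 2*I*T**2)
(15644 + p(A)*sqrt(-59 - 61))*(289*55 - 43110) = (15644 + (2*I*(10/3)**2)*sqrt(-59 - 61))*(289*55 - 43110) = (15644 + (2*I*(100/9))*sqrt(-120))*(15895 - 43110) = (15644 + (200*I/9)*(2*I*sqrt(30)))*(-27215) = (15644 - 400*sqrt(30)/9)*(-27215) = -425751460 + 10886000*sqrt(30)/9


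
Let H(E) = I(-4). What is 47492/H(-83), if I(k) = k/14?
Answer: -166222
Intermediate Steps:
I(k) = k/14 (I(k) = k*(1/14) = k/14)
H(E) = -2/7 (H(E) = (1/14)*(-4) = -2/7)
47492/H(-83) = 47492/(-2/7) = 47492*(-7/2) = -166222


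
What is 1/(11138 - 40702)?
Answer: -1/29564 ≈ -3.3825e-5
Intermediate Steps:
1/(11138 - 40702) = 1/(-29564) = -1/29564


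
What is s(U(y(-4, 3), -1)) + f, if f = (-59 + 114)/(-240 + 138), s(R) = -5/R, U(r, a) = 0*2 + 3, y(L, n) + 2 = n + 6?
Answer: -75/34 ≈ -2.2059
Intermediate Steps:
y(L, n) = 4 + n (y(L, n) = -2 + (n + 6) = -2 + (6 + n) = 4 + n)
U(r, a) = 3 (U(r, a) = 0 + 3 = 3)
f = -55/102 (f = 55/(-102) = 55*(-1/102) = -55/102 ≈ -0.53922)
s(U(y(-4, 3), -1)) + f = -5/3 - 55/102 = -75/34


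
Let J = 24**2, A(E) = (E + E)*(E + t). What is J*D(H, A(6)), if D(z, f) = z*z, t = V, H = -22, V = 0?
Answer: 278784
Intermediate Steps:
t = 0
A(E) = 2*E**2 (A(E) = (E + E)*(E + 0) = (2*E)*E = 2*E**2)
J = 576
D(z, f) = z**2
J*D(H, A(6)) = 576*(-22)**2 = 576*484 = 278784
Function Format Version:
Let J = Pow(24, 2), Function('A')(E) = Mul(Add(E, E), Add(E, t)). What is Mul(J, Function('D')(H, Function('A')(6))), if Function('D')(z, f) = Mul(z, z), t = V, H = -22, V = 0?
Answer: 278784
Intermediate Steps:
t = 0
Function('A')(E) = Mul(2, Pow(E, 2)) (Function('A')(E) = Mul(Add(E, E), Add(E, 0)) = Mul(Mul(2, E), E) = Mul(2, Pow(E, 2)))
J = 576
Function('D')(z, f) = Pow(z, 2)
Mul(J, Function('D')(H, Function('A')(6))) = Mul(576, Pow(-22, 2)) = Mul(576, 484) = 278784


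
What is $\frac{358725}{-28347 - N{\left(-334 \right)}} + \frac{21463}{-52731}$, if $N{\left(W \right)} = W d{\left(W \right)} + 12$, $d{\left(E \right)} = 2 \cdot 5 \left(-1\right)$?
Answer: $- \frac{19596283612}{1671519969} \approx -11.724$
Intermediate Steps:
$d{\left(E \right)} = -10$ ($d{\left(E \right)} = 10 \left(-1\right) = -10$)
$N{\left(W \right)} = 12 - 10 W$ ($N{\left(W \right)} = W \left(-10\right) + 12 = - 10 W + 12 = 12 - 10 W$)
$\frac{358725}{-28347 - N{\left(-334 \right)}} + \frac{21463}{-52731} = \frac{358725}{-28347 - \left(12 - -3340\right)} + \frac{21463}{-52731} = \frac{358725}{-28347 - \left(12 + 3340\right)} + 21463 \left(- \frac{1}{52731}\right) = \frac{358725}{-28347 - 3352} - \frac{21463}{52731} = \frac{358725}{-31699} - \frac{21463}{52731} = 358725 \left(- \frac{1}{31699}\right) - \frac{21463}{52731} = - \frac{358725}{31699} - \frac{21463}{52731} = - \frac{19596283612}{1671519969}$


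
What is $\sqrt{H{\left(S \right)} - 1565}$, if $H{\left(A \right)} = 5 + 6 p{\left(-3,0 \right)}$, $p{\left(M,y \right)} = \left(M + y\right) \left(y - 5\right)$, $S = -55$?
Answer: $7 i \sqrt{30} \approx 38.341 i$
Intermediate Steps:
$p{\left(M,y \right)} = \left(-5 + y\right) \left(M + y\right)$ ($p{\left(M,y \right)} = \left(M + y\right) \left(-5 + y\right) = \left(-5 + y\right) \left(M + y\right)$)
$H{\left(A \right)} = 95$ ($H{\left(A \right)} = 5 + 6 \left(0^{2} - -15 - 0 - 0\right) = 5 + 6 \left(0 + 15 + 0 + 0\right) = 5 + 6 \cdot 15 = 5 + 90 = 95$)
$\sqrt{H{\left(S \right)} - 1565} = \sqrt{95 - 1565} = \sqrt{-1470} = 7 i \sqrt{30}$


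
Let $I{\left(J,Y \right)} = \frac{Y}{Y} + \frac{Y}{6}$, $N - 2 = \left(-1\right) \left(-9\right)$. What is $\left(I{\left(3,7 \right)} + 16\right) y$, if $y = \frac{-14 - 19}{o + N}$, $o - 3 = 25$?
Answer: $- \frac{1199}{78} \approx -15.372$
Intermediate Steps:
$o = 28$ ($o = 3 + 25 = 28$)
$N = 11$ ($N = 2 - -9 = 2 + 9 = 11$)
$I{\left(J,Y \right)} = 1 + \frac{Y}{6}$ ($I{\left(J,Y \right)} = 1 + Y \frac{1}{6} = 1 + \frac{Y}{6}$)
$y = - \frac{11}{13}$ ($y = \frac{-14 - 19}{28 + 11} = - \frac{33}{39} = \left(-33\right) \frac{1}{39} = - \frac{11}{13} \approx -0.84615$)
$\left(I{\left(3,7 \right)} + 16\right) y = \left(\left(1 + \frac{1}{6} \cdot 7\right) + 16\right) \left(- \frac{11}{13}\right) = \left(\left(1 + \frac{7}{6}\right) + 16\right) \left(- \frac{11}{13}\right) = \left(\frac{13}{6} + 16\right) \left(- \frac{11}{13}\right) = \frac{109}{6} \left(- \frac{11}{13}\right) = - \frac{1199}{78}$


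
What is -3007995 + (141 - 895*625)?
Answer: -3567229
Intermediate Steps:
-3007995 + (141 - 895*625) = -3007995 + (141 - 559375) = -3007995 - 559234 = -3567229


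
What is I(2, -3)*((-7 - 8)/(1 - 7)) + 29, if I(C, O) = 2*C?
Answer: 39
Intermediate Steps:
I(2, -3)*((-7 - 8)/(1 - 7)) + 29 = (2*2)*((-7 - 8)/(1 - 7)) + 29 = 4*(-15/(-6)) + 29 = 4*(-15*(-⅙)) + 29 = 4*(5/2) + 29 = 10 + 29 = 39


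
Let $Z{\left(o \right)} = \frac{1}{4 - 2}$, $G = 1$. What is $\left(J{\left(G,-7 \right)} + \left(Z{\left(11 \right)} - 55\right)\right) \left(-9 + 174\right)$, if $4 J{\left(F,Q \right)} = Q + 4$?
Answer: $- \frac{36465}{4} \approx -9116.3$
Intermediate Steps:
$J{\left(F,Q \right)} = 1 + \frac{Q}{4}$ ($J{\left(F,Q \right)} = \frac{Q + 4}{4} = \frac{4 + Q}{4} = 1 + \frac{Q}{4}$)
$Z{\left(o \right)} = \frac{1}{2}$
$\left(J{\left(G,-7 \right)} + \left(Z{\left(11 \right)} - 55\right)\right) \left(-9 + 174\right) = \left(\left(1 + \frac{1}{4} \left(-7\right)\right) + \left(\frac{1}{2} - 55\right)\right) \left(-9 + 174\right) = \left(\left(1 - \frac{7}{4}\right) + \left(\frac{1}{2} - 55\right)\right) 165 = \left(- \frac{3}{4} - \frac{109}{2}\right) 165 = \left(- \frac{221}{4}\right) 165 = - \frac{36465}{4}$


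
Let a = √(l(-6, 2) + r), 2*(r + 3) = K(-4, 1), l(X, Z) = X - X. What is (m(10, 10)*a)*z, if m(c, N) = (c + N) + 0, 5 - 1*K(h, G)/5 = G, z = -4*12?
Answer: -960*√7 ≈ -2539.9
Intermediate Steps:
z = -48
K(h, G) = 25 - 5*G
l(X, Z) = 0
r = 7 (r = -3 + (25 - 5*1)/2 = -3 + (25 - 5)/2 = -3 + (½)*20 = -3 + 10 = 7)
m(c, N) = N + c (m(c, N) = (N + c) + 0 = N + c)
a = √7 (a = √(0 + 7) = √7 ≈ 2.6458)
(m(10, 10)*a)*z = ((10 + 10)*√7)*(-48) = (20*√7)*(-48) = -960*√7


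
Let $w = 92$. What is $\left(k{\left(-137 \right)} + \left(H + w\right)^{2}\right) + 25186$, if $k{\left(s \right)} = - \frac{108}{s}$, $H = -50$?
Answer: $\frac{3692258}{137} \approx 26951.0$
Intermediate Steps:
$\left(k{\left(-137 \right)} + \left(H + w\right)^{2}\right) + 25186 = \left(- \frac{108}{-137} + \left(-50 + 92\right)^{2}\right) + 25186 = \left(\left(-108\right) \left(- \frac{1}{137}\right) + 42^{2}\right) + 25186 = \left(\frac{108}{137} + 1764\right) + 25186 = \frac{241776}{137} + 25186 = \frac{3692258}{137}$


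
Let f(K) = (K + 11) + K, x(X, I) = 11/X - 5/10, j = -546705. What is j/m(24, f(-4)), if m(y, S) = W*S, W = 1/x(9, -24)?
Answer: -789685/6 ≈ -1.3161e+5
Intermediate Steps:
x(X, I) = -½ + 11/X (x(X, I) = 11/X - 5*⅒ = 11/X - ½ = -½ + 11/X)
f(K) = 11 + 2*K (f(K) = (11 + K) + K = 11 + 2*K)
W = 18/13 (W = 1/((½)*(22 - 1*9)/9) = 1/((½)*(⅑)*(22 - 9)) = 1/((½)*(⅑)*13) = 1/(13/18) = 18/13 ≈ 1.3846)
m(y, S) = 18*S/13
j/m(24, f(-4)) = -546705*13/(18*(11 + 2*(-4))) = -546705*13/(18*(11 - 8)) = -546705/((18/13)*3) = -546705/54/13 = -546705*13/54 = -789685/6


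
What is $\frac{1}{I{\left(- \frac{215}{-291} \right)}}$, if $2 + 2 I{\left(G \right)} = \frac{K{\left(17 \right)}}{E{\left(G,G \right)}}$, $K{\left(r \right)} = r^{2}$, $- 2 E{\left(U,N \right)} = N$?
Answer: $- \frac{215}{84314} \approx -0.00255$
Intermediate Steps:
$E{\left(U,N \right)} = - \frac{N}{2}$
$I{\left(G \right)} = -1 - \frac{289}{G}$ ($I{\left(G \right)} = -1 + \frac{17^{2} \frac{1}{\left(- \frac{1}{2}\right) G}}{2} = -1 + \frac{289 \left(- \frac{2}{G}\right)}{2} = -1 + \frac{\left(-578\right) \frac{1}{G}}{2} = -1 - \frac{289}{G}$)
$\frac{1}{I{\left(- \frac{215}{-291} \right)}} = \frac{1}{\frac{1}{\left(-215\right) \frac{1}{-291}} \left(-289 - - \frac{215}{-291}\right)} = \frac{1}{\frac{1}{\left(-215\right) \left(- \frac{1}{291}\right)} \left(-289 - \left(-215\right) \left(- \frac{1}{291}\right)\right)} = \frac{1}{\frac{1}{\frac{215}{291}} \left(-289 - \frac{215}{291}\right)} = \frac{1}{\frac{291}{215} \left(-289 - \frac{215}{291}\right)} = \frac{1}{\frac{291}{215} \left(- \frac{84314}{291}\right)} = \frac{1}{- \frac{84314}{215}} = - \frac{215}{84314}$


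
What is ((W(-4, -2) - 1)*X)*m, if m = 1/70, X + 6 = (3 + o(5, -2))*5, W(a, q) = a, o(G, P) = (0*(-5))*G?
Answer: -9/14 ≈ -0.64286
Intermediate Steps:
o(G, P) = 0 (o(G, P) = 0*G = 0)
X = 9 (X = -6 + (3 + 0)*5 = -6 + 3*5 = -6 + 15 = 9)
m = 1/70 ≈ 0.014286
((W(-4, -2) - 1)*X)*m = ((-4 - 1)*9)*(1/70) = -5*9*(1/70) = -45*1/70 = -9/14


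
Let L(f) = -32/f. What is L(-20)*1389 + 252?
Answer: 12372/5 ≈ 2474.4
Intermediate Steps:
L(-20)*1389 + 252 = -32/(-20)*1389 + 252 = -32*(-1/20)*1389 + 252 = (8/5)*1389 + 252 = 11112/5 + 252 = 12372/5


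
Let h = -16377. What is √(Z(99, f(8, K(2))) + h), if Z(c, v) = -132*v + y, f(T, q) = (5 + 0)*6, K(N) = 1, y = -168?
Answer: I*√20505 ≈ 143.2*I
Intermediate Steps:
f(T, q) = 30 (f(T, q) = 5*6 = 30)
Z(c, v) = -168 - 132*v (Z(c, v) = -132*v - 168 = -168 - 132*v)
√(Z(99, f(8, K(2))) + h) = √((-168 - 132*30) - 16377) = √((-168 - 3960) - 16377) = √(-4128 - 16377) = √(-20505) = I*√20505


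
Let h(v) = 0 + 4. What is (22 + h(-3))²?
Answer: 676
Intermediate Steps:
h(v) = 4
(22 + h(-3))² = (22 + 4)² = 26² = 676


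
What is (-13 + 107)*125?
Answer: 11750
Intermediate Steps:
(-13 + 107)*125 = 94*125 = 11750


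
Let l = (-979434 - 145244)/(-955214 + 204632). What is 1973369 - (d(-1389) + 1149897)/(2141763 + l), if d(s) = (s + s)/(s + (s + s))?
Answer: 1586163852450708047/803784940372 ≈ 1.9734e+6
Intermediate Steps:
l = 562339/375291 (l = -1124678/(-750582) = -1124678*(-1/750582) = 562339/375291 ≈ 1.4984)
d(s) = ⅔ (d(s) = (2*s)/(s + 2*s) = (2*s)/((3*s)) = (2*s)*(1/(3*s)) = ⅔)
1973369 - (d(-1389) + 1149897)/(2141763 + l) = 1973369 - (⅔ + 1149897)/(2141763 + 562339/375291) = 1973369 - 3449693/(3*803784940372/375291) = 1973369 - 3449693*375291/(3*803784940372) = 1973369 - 1*431546245221/803784940372 = 1973369 - 431546245221/803784940372 = 1586163852450708047/803784940372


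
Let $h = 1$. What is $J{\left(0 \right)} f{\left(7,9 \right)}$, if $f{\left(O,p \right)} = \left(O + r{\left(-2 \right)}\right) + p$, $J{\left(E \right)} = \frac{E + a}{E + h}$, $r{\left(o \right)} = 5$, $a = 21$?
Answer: $441$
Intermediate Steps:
$J{\left(E \right)} = \frac{21 + E}{1 + E}$ ($J{\left(E \right)} = \frac{E + 21}{E + 1} = \frac{21 + E}{1 + E}$)
$f{\left(O,p \right)} = 5 + O + p$ ($f{\left(O,p \right)} = \left(O + 5\right) + p = \left(5 + O\right) + p = 5 + O + p$)
$J{\left(0 \right)} f{\left(7,9 \right)} = \frac{21 + 0}{1 + 0} \left(5 + 7 + 9\right) = 1^{-1} \cdot 21 \cdot 21 = 1 \cdot 21 \cdot 21 = 21 \cdot 21 = 441$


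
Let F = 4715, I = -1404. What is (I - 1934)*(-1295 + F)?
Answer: -11415960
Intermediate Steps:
(I - 1934)*(-1295 + F) = (-1404 - 1934)*(-1295 + 4715) = -3338*3420 = -11415960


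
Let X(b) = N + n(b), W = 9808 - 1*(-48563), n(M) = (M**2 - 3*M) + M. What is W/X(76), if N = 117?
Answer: 58371/5741 ≈ 10.167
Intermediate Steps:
n(M) = M**2 - 2*M
W = 58371 (W = 9808 + 48563 = 58371)
X(b) = 117 + b*(-2 + b)
W/X(76) = 58371/(117 + 76*(-2 + 76)) = 58371/(117 + 76*74) = 58371/(117 + 5624) = 58371/5741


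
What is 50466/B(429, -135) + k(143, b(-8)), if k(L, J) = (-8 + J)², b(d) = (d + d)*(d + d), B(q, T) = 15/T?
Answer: -392690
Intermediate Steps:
b(d) = 4*d² (b(d) = (2*d)*(2*d) = 4*d²)
50466/B(429, -135) + k(143, b(-8)) = 50466/((15/(-135))) + (-8 + 4*(-8)²)² = 50466/((15*(-1/135))) + (-8 + 4*64)² = 50466/(-⅑) + (-8 + 256)² = 50466*(-9) + 248² = -454194 + 61504 = -392690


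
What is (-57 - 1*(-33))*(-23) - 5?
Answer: 547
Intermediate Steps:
(-57 - 1*(-33))*(-23) - 5 = (-57 + 33)*(-23) - 5 = -24*(-23) - 5 = 552 - 5 = 547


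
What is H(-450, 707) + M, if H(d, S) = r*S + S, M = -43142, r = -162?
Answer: -156969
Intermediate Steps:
H(d, S) = -161*S (H(d, S) = -162*S + S = -161*S)
H(-450, 707) + M = -161*707 - 43142 = -113827 - 43142 = -156969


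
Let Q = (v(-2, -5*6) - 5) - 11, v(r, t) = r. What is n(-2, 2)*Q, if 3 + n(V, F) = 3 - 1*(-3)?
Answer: -54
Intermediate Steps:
n(V, F) = 3 (n(V, F) = -3 + (3 - 1*(-3)) = -3 + (3 + 3) = -3 + 6 = 3)
Q = -18 (Q = (-2 - 5) - 11 = -7 - 11 = -18)
n(-2, 2)*Q = 3*(-18) = -54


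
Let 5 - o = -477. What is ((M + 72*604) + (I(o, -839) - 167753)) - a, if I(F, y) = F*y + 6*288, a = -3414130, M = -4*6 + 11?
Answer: 2887182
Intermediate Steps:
o = 482 (o = 5 - 1*(-477) = 5 + 477 = 482)
M = -13 (M = -24 + 11 = -13)
I(F, y) = 1728 + F*y (I(F, y) = F*y + 1728 = 1728 + F*y)
((M + 72*604) + (I(o, -839) - 167753)) - a = ((-13 + 72*604) + ((1728 + 482*(-839)) - 167753)) - 1*(-3414130) = ((-13 + 43488) + ((1728 - 404398) - 167753)) + 3414130 = (43475 + (-402670 - 167753)) + 3414130 = (43475 - 570423) + 3414130 = -526948 + 3414130 = 2887182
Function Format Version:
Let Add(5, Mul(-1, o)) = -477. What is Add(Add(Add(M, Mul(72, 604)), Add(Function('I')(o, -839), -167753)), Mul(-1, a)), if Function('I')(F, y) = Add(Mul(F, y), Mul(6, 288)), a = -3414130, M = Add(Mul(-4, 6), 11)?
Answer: 2887182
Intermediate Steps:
o = 482 (o = Add(5, Mul(-1, -477)) = Add(5, 477) = 482)
M = -13 (M = Add(-24, 11) = -13)
Function('I')(F, y) = Add(1728, Mul(F, y)) (Function('I')(F, y) = Add(Mul(F, y), 1728) = Add(1728, Mul(F, y)))
Add(Add(Add(M, Mul(72, 604)), Add(Function('I')(o, -839), -167753)), Mul(-1, a)) = Add(Add(Add(-13, Mul(72, 604)), Add(Add(1728, Mul(482, -839)), -167753)), Mul(-1, -3414130)) = Add(Add(Add(-13, 43488), Add(Add(1728, -404398), -167753)), 3414130) = Add(Add(43475, Add(-402670, -167753)), 3414130) = Add(Add(43475, -570423), 3414130) = Add(-526948, 3414130) = 2887182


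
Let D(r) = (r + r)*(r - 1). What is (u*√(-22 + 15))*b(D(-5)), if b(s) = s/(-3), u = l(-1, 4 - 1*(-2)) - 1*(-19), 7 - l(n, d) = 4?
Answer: -440*I*√7 ≈ -1164.1*I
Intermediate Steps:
l(n, d) = 3 (l(n, d) = 7 - 1*4 = 7 - 4 = 3)
D(r) = 2*r*(-1 + r) (D(r) = (2*r)*(-1 + r) = 2*r*(-1 + r))
u = 22 (u = 3 - 1*(-19) = 3 + 19 = 22)
b(s) = -s/3 (b(s) = s*(-⅓) = -s/3)
(u*√(-22 + 15))*b(D(-5)) = (22*√(-22 + 15))*(-2*(-5)*(-1 - 5)/3) = (22*√(-7))*(-2*(-5)*(-6)/3) = (22*(I*√7))*(-⅓*60) = (22*I*√7)*(-20) = -440*I*√7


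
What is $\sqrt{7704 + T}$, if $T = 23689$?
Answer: $\sqrt{31393} \approx 177.18$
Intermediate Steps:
$\sqrt{7704 + T} = \sqrt{7704 + 23689} = \sqrt{31393}$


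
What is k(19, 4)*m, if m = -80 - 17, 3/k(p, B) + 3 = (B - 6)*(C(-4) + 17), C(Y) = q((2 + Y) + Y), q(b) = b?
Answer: 291/25 ≈ 11.640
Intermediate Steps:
C(Y) = 2 + 2*Y (C(Y) = (2 + Y) + Y = 2 + 2*Y)
k(p, B) = 3/(-69 + 11*B) (k(p, B) = 3/(-3 + (B - 6)*((2 + 2*(-4)) + 17)) = 3/(-3 + (-6 + B)*((2 - 8) + 17)) = 3/(-3 + (-6 + B)*(-6 + 17)) = 3/(-3 + (-6 + B)*11) = 3/(-3 + (-66 + 11*B)) = 3/(-69 + 11*B))
m = -97
k(19, 4)*m = (3/(-69 + 11*4))*(-97) = (3/(-69 + 44))*(-97) = (3/(-25))*(-97) = (3*(-1/25))*(-97) = -3/25*(-97) = 291/25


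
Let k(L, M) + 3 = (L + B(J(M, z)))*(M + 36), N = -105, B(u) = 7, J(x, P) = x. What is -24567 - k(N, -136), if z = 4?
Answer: -34364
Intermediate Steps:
k(L, M) = -3 + (7 + L)*(36 + M) (k(L, M) = -3 + (L + 7)*(M + 36) = -3 + (7 + L)*(36 + M))
-24567 - k(N, -136) = -24567 - (249 + 7*(-136) + 36*(-105) - 105*(-136)) = -24567 - (249 - 952 - 3780 + 14280) = -24567 - 1*9797 = -24567 - 9797 = -34364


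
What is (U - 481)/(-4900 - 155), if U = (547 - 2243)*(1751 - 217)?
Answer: 520429/1011 ≈ 514.77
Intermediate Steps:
U = -2601664 (U = -1696*1534 = -2601664)
(U - 481)/(-4900 - 155) = (-2601664 - 481)/(-4900 - 155) = -2602145/(-5055) = -2602145*(-1/5055) = 520429/1011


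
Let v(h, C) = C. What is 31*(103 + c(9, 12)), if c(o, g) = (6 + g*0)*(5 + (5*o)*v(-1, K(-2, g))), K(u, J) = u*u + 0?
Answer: 37603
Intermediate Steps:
K(u, J) = u**2 (K(u, J) = u**2 + 0 = u**2)
c(o, g) = 30 + 120*o (c(o, g) = (6 + g*0)*(5 + (5*o)*(-2)**2) = (6 + 0)*(5 + (5*o)*4) = 6*(5 + 20*o) = 30 + 120*o)
31*(103 + c(9, 12)) = 31*(103 + (30 + 120*9)) = 31*(103 + (30 + 1080)) = 31*(103 + 1110) = 31*1213 = 37603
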